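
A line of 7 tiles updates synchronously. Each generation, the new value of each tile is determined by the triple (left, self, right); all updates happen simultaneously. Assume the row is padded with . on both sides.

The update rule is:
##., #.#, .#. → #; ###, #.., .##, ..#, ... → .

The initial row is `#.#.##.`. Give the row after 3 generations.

####.#.
...###.
.....#.

.....#.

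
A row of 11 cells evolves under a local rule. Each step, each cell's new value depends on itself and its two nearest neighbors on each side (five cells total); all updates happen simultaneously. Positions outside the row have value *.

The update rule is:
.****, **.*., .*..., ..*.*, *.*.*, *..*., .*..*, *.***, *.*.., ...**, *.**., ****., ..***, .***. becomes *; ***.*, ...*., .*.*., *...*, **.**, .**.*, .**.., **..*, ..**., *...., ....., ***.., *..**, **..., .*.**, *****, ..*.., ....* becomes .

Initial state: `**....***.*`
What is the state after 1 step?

*....***..*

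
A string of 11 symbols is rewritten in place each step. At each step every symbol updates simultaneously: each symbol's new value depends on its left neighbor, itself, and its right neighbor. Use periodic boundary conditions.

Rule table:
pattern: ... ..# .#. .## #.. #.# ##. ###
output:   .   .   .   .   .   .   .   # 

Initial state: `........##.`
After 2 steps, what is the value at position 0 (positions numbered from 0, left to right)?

step 1: ...........
step 2: ...........
position 0 holds .

.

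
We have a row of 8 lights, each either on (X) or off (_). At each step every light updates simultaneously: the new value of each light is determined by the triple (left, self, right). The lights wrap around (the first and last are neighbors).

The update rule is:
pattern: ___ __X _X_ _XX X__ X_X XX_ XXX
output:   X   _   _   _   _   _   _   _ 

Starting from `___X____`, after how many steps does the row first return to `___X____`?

2

XX___XXX
___X____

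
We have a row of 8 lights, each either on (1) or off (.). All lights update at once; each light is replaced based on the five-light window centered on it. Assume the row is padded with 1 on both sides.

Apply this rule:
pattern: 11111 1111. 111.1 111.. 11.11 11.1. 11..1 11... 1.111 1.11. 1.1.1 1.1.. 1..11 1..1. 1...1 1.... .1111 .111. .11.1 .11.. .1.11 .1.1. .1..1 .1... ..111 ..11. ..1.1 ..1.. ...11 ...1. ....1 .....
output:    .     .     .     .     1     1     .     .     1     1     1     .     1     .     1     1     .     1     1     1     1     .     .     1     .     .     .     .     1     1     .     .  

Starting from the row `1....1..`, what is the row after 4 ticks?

1.111.11

tick 1: ..1.1..1
tick 2: ......1.
tick 3: .1...1.1
tick 4: 1.111.11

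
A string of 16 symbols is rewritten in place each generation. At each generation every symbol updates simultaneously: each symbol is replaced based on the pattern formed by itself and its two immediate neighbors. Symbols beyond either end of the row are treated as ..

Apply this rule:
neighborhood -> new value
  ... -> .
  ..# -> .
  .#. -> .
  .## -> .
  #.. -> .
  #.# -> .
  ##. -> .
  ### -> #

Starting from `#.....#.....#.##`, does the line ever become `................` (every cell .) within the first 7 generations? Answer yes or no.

yes

................
all cells are . at generation 1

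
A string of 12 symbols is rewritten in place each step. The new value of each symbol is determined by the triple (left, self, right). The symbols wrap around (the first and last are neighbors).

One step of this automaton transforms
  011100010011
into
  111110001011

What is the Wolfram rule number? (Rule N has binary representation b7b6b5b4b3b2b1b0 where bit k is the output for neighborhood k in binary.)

position 2: 111 → 1  (bit 7 = 1)
position 3: 110 → 1  (bit 6 = 1)
position 0: 101 → 1  (bit 5 = 1)
position 4: 100 → 1  (bit 4 = 1)
position 1: 011 → 1  (bit 3 = 1)
position 7: 010 → 0  (bit 2 = 0)
position 6: 001 → 0  (bit 1 = 0)
position 5: 000 → 0  (bit 0 = 0)
bits b7..b0 = 11111000 = 248

248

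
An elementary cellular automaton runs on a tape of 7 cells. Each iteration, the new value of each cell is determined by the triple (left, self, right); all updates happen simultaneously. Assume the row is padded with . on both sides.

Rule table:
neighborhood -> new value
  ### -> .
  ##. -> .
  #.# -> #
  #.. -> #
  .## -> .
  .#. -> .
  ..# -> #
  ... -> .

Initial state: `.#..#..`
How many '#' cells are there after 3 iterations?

#.##.#.
.#..#.#
#.##.#.
count of #: 4

4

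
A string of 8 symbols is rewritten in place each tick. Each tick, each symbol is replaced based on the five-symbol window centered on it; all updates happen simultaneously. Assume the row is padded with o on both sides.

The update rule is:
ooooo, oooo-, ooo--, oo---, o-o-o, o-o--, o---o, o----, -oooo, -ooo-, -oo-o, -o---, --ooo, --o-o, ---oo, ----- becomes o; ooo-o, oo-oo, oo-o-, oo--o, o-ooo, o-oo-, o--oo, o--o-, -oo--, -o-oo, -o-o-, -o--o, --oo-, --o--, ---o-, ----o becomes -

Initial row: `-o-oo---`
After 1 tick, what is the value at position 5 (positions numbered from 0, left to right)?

o

-o---ooo
position 5 holds o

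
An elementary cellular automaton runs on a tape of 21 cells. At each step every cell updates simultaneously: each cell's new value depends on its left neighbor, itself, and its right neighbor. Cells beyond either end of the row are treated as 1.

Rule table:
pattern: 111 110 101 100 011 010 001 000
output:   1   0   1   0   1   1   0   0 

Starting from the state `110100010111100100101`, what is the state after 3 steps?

110000011100000100111

101100011111000100111
011000011110000100111
110000011100000100111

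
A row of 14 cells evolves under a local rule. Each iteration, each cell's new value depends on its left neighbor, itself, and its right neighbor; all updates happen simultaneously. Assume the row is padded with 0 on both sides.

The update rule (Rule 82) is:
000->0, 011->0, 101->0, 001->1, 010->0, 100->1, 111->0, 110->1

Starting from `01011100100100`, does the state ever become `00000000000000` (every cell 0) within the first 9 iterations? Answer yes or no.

no

10000111011010
01001001001001
10110110110110
00010010010011
00101101101101
01000100100100
10101011011010
00000001001001
00000010110110
iteration 9 is 00000010110110, still not uniform 0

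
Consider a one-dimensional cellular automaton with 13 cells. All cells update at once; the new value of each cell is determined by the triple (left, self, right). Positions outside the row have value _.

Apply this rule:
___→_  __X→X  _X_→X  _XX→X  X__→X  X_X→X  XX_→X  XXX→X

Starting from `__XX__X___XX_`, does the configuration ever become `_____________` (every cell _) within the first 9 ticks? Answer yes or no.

no

tick 1: _XXXXXXX_XXXX
tick 2: XXXXXXXXXXXXX
tick 3: XXXXXXXXXXXXX  (fixed point — unchanged through tick 9)
tick 9 is XXXXXXXXXXXXX, still not uniform _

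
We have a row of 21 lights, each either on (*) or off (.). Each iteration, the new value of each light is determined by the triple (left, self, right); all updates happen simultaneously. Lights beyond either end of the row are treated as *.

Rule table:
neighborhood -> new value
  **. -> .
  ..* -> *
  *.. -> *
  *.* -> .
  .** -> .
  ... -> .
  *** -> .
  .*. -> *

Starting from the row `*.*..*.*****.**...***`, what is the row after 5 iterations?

..****.........*.*...
**....*.......**.**.*
..*..***.....*.......
*****...*...***.....*
.....*.***.*...*...*.

.....*.***.*...*...*.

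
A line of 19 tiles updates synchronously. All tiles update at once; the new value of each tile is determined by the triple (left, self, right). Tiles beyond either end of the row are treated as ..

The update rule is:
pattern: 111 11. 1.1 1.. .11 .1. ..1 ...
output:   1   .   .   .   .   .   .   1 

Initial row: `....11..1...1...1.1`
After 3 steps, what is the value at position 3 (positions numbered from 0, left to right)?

.

111.......1...1....
.1..11111...1...111
.....111..1...1..1.
position 3 holds .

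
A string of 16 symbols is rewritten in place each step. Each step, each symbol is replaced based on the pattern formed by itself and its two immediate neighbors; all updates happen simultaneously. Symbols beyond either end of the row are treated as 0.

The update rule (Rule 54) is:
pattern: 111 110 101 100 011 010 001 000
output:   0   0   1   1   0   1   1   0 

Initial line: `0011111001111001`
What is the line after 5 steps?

0100000110000111
1110001001001000
0001011111111100
0011100000000010
0100010000000111

0100010000000111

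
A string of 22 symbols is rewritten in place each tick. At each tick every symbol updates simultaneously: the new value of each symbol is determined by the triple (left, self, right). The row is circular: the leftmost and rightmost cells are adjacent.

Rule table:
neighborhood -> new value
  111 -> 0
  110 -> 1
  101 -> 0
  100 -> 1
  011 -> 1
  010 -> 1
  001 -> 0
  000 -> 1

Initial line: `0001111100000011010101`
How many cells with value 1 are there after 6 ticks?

12

1101000111111011010101
0101110100001011010101
0101010111101011010101
0101010100101011010101
0101010110101011010101
0101010110101011010101
count of 1: 12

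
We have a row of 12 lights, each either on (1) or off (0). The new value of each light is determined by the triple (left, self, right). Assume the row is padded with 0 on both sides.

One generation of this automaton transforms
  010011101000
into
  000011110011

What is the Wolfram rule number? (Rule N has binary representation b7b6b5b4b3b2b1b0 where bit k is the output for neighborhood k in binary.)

position 5: 111 → 1  (bit 7 = 1)
position 6: 110 → 1  (bit 6 = 1)
position 7: 101 → 1  (bit 5 = 1)
position 2: 100 → 0  (bit 4 = 0)
position 4: 011 → 1  (bit 3 = 1)
position 1: 010 → 0  (bit 2 = 0)
position 0: 001 → 0  (bit 1 = 0)
position 10: 000 → 1  (bit 0 = 1)
bits b7..b0 = 11101001 = 233

233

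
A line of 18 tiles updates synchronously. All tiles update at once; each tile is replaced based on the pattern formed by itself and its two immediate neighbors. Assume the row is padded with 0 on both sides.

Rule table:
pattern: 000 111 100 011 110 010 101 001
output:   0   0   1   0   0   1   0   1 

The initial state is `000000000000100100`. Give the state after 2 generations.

000000000010000001

000000000001111110
000000000010000001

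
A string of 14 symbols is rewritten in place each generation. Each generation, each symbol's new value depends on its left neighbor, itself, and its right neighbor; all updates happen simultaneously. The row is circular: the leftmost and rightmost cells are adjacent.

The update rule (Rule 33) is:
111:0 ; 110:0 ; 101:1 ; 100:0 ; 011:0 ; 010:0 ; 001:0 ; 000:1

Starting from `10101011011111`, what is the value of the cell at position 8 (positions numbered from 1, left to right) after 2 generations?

generation 1: 01010100100000
generation 2: 00101000001111
position 8 holds 0

0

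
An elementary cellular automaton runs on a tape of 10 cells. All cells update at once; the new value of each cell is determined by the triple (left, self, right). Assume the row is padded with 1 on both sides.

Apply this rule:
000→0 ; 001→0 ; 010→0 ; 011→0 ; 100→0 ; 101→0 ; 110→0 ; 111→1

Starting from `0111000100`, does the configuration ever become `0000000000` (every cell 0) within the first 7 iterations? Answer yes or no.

yes

0010000000
0000000000
all cells are 0 at iteration 2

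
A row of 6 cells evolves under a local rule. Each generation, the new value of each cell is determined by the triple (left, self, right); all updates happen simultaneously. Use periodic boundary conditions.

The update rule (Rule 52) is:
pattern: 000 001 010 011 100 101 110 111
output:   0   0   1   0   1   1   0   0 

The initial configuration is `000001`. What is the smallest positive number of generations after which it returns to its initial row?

6

100001
010000
011000
000100
000110
000001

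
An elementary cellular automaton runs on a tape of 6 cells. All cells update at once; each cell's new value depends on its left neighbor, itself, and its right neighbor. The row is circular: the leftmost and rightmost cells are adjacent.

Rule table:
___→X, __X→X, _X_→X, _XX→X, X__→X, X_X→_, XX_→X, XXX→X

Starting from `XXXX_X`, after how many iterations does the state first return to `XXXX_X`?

XXXX_X

1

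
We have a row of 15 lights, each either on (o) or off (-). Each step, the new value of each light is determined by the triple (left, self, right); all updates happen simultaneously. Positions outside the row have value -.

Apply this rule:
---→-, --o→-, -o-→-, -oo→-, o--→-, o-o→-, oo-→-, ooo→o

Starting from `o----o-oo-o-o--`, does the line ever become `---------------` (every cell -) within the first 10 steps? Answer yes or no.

step 1: ---------------
all cells are - at step 1

yes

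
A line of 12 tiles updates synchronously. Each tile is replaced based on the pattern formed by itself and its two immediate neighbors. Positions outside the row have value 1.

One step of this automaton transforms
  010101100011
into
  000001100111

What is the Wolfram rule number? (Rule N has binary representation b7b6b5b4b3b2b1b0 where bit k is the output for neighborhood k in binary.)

202

position 11: 111 → 1  (bit 7 = 1)
position 6: 110 → 1  (bit 6 = 1)
position 0: 101 → 0  (bit 5 = 0)
position 7: 100 → 0  (bit 4 = 0)
position 5: 011 → 1  (bit 3 = 1)
position 1: 010 → 0  (bit 2 = 0)
position 9: 001 → 1  (bit 1 = 1)
position 8: 000 → 0  (bit 0 = 0)
bits b7..b0 = 11001010 = 202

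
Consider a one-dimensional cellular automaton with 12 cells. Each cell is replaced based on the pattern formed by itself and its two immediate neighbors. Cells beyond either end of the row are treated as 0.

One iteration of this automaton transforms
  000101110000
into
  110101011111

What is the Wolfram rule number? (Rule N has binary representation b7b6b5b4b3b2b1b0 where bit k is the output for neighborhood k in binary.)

93

position 6: 111 → 0  (bit 7 = 0)
position 7: 110 → 1  (bit 6 = 1)
position 4: 101 → 0  (bit 5 = 0)
position 8: 100 → 1  (bit 4 = 1)
position 5: 011 → 1  (bit 3 = 1)
position 3: 010 → 1  (bit 2 = 1)
position 2: 001 → 0  (bit 1 = 0)
position 0: 000 → 1  (bit 0 = 1)
bits b7..b0 = 01011101 = 93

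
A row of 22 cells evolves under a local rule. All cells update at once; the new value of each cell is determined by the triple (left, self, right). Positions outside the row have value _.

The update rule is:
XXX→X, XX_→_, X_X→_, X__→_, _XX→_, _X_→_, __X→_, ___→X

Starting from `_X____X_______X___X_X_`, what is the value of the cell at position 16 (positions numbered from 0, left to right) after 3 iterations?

___XX___XXXXX___X_____
XX____X__XXX__X___XXXX
___XX_____X_____X__XX_
position 16 holds X

X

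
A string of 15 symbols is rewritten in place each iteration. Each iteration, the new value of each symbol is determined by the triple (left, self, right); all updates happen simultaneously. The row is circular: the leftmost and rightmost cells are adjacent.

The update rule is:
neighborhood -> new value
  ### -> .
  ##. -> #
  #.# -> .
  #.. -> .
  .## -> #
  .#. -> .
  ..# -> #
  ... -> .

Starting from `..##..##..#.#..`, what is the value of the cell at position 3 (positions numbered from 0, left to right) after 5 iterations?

.

.###.###.#.....
##.#.#.#.......
##............#
.#...........##
............###
position 3 holds .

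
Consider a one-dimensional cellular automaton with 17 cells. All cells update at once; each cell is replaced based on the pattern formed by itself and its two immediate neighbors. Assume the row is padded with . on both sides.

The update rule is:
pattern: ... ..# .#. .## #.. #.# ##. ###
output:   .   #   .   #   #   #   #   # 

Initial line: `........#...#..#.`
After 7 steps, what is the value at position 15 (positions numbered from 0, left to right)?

#

.......#.#.#.##.#
......#.#.#.####.
.....#.#.#.######
....#.#.#.#######
...#.#.#.########
..#.#.#.#########
.#.#.#.##########
position 15 holds #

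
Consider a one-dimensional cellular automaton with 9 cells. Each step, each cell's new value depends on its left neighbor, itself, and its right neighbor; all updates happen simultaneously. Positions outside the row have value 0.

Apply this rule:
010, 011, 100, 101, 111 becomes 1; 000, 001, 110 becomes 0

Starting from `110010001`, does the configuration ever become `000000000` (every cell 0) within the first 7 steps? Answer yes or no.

101011001
111110101
111101111
111011110
110111101
101111011
111110110
step 7 is 111110110, still not uniform 0

no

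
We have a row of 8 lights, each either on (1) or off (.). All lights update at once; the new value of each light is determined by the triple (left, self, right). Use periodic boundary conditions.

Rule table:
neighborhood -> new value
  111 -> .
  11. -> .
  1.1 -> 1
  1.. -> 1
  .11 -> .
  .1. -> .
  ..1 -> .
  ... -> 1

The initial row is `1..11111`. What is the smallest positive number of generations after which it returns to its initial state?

.1......
..111111
1.......
.111111.
.......1
111111..
......1.
11111..1
.....1..
1111..11
....1...
111..111
...1....
11..1111
..1.....
1..11111

16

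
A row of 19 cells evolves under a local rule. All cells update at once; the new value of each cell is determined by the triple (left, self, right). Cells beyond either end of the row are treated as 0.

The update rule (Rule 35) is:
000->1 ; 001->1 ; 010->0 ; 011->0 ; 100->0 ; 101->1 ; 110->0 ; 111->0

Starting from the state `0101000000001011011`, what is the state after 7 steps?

step 1: 1010011111110100100
step 2: 0100100000001001001
step 3: 1001001111110010010
step 4: 0010010000000100100
step 5: 1100100111111001001
step 6: 0001001000000010010
step 7: 1110010011111100100

1110010011111100100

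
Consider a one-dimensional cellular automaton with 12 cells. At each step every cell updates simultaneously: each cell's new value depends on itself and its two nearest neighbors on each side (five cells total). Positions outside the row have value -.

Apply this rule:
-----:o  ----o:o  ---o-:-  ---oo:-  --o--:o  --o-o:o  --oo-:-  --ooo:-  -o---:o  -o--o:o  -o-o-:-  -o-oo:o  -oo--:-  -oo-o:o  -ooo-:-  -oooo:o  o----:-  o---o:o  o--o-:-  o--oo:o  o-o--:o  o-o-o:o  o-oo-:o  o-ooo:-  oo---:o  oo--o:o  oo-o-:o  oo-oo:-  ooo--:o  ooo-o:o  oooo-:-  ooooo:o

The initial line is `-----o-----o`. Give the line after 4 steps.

-oo-o-oo-o-o

step 1: oooo-oo-oo-o
step 2: -o-o-oo-oooo
step 3: -o-oooo--o-o
step 4: -oo-o-oo-o-o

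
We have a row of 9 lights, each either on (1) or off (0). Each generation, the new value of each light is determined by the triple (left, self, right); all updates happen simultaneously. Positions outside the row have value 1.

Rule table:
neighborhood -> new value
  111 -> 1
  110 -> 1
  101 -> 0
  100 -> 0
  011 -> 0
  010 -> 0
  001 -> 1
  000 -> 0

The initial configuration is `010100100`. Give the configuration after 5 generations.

generation 1: 000001001
generation 2: 000010010
generation 3: 000100100
generation 4: 001001001
generation 5: 010010010

010010010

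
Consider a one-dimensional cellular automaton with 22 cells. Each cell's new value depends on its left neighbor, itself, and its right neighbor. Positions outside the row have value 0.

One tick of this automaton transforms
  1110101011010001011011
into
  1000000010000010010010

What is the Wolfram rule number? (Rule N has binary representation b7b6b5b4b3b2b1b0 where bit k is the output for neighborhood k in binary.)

10

position 1: 111 → 0  (bit 7 = 0)
position 2: 110 → 0  (bit 6 = 0)
position 3: 101 → 0  (bit 5 = 0)
position 12: 100 → 0  (bit 4 = 0)
position 0: 011 → 1  (bit 3 = 1)
position 4: 010 → 0  (bit 2 = 0)
position 14: 001 → 1  (bit 1 = 1)
position 13: 000 → 0  (bit 0 = 0)
bits b7..b0 = 00001010 = 10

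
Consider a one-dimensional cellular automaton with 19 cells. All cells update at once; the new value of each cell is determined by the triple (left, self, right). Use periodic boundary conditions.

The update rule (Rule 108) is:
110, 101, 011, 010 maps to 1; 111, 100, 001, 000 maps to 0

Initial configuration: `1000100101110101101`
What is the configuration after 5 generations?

1000100111011111111
1000100101110000000
1000100111010000000
1000100101110000000  (repeats generation 2; period 2)
generation 5: 1000100111010000000

1000100111010000000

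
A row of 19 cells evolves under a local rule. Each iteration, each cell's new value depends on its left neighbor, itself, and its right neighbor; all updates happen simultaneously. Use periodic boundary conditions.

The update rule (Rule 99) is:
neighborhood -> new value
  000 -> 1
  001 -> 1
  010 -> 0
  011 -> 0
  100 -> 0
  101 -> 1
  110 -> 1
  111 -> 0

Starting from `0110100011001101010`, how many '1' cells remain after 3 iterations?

iteration 1: 1011001101010110100
iteration 2: 0101010110101011001
iteration 3: 1010101011010101010
count of 1: 10

10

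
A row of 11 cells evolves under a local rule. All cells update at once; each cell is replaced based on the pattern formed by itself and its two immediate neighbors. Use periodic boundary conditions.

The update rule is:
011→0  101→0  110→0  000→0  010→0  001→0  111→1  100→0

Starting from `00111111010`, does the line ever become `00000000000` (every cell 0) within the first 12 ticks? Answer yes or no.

tick 1: 00011110000
tick 2: 00001100000
tick 3: 00000000000
all cells are 0 at tick 3

yes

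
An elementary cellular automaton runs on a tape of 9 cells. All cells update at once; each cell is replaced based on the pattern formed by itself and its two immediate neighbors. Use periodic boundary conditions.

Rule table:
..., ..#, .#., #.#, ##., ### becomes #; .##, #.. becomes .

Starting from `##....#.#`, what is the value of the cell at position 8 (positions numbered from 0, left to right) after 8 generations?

#

##.#####.
.##.#####
#.##.####
##.##.###
###.##.##
####.##.#
#####.##.
.#####.##
position 8 holds #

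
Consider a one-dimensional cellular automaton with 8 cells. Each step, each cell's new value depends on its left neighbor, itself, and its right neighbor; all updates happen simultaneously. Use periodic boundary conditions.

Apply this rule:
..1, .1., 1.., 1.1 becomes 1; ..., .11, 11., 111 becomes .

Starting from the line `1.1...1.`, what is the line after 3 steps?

...111..

1111.111
....1...
...111..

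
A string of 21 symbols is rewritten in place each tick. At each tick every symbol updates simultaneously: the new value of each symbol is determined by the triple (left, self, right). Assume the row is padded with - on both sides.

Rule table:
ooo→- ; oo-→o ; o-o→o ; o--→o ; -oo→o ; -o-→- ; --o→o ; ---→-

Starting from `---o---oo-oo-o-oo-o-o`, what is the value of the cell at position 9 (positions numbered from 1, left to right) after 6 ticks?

--o-o-ooooooo-oooo-o-
-o-o-oo-----ooo--oo-o
o-o-oooo---oo-oooooo-
-o-oo--oo-ooooo----oo
o-ooooooooo---oo--ooo
-oo-------oo-oooooo-o
position 9 holds -

-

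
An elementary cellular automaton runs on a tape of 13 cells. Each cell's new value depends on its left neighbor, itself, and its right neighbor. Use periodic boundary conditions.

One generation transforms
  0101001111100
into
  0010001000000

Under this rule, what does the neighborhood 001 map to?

0

At position 0 the neighborhood is 001; the next row has 0 there.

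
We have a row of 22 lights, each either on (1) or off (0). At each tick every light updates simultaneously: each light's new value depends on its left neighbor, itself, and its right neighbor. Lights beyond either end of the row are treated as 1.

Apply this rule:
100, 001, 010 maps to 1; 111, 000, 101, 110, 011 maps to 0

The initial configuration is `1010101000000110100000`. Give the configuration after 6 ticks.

0000010001000000101000

0010101100001000110001
1110100010011101001010
0000110111100001111010
1001000000010010000010
0111100000111111000110
0000010001000000101000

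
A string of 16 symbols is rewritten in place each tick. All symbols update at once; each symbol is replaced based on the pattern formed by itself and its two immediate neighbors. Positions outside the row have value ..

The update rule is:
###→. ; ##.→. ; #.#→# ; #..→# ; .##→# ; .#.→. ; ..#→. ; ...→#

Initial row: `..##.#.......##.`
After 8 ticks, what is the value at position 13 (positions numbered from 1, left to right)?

tick 1: #.#.#.######.#.#
tick 2: .#.#.##.....#.#.
tick 3: ..#.##.####..#.#
tick 4: #..##.##...#..#.
tick 5: .#.#.##.##..#..#
tick 6: ..#.##.##.#..#..
tick 7: #..##.##.#.#..##
tick 8: .#.#.##.#.#.#.#.
position 13 holds #

#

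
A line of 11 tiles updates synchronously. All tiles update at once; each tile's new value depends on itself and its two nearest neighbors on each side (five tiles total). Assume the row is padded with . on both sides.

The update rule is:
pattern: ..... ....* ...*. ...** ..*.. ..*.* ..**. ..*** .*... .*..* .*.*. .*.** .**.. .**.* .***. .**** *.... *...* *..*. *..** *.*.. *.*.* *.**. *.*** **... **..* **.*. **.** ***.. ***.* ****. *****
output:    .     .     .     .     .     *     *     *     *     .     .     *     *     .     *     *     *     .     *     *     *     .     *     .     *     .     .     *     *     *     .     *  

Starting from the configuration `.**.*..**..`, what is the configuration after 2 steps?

...***.**.*

step 1: .*..*.*****
step 2: ...***.**.*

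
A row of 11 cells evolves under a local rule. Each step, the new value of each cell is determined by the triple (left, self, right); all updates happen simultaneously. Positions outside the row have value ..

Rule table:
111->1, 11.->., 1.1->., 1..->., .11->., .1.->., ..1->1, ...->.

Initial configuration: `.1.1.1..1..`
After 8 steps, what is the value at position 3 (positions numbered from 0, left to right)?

.

1......1...
......1....
.....1.....
....1......
...1.......
..1........
.1.........
1..........
position 3 holds .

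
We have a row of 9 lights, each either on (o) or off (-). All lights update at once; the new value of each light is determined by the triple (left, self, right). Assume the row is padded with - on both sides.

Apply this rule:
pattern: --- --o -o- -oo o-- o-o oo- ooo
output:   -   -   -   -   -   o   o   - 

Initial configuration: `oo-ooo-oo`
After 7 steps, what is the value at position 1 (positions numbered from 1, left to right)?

-

-oo--oo-o
--o---oo-
-------o-
---------
---------  (fixed point — unchanged through step 7)
position 1 holds -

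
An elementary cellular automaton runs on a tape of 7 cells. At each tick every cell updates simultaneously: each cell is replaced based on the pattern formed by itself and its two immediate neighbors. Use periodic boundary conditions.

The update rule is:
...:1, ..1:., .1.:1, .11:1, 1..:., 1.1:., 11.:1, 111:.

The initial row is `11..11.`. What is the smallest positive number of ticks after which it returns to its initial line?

1

11..11.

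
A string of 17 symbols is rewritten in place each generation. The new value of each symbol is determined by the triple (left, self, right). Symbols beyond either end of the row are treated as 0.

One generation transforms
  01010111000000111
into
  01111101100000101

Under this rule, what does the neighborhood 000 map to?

At position 9 the neighborhood is 000; the next row has 0 there.

0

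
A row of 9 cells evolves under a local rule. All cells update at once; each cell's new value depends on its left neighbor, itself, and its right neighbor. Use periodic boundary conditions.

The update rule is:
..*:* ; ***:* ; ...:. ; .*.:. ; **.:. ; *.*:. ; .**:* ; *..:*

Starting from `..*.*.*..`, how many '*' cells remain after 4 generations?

4

.*.....*.
*.*...*.*
...*.*..*
*.*...**.
count of *: 4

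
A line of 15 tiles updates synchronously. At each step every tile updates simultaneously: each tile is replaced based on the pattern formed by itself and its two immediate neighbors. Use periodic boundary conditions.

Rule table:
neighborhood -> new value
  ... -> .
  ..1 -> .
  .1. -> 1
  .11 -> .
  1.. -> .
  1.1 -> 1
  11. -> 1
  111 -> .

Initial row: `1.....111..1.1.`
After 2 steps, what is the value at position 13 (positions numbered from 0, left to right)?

.

step 1: 1.......1..1111
step 2: 1.......1......
position 13 holds .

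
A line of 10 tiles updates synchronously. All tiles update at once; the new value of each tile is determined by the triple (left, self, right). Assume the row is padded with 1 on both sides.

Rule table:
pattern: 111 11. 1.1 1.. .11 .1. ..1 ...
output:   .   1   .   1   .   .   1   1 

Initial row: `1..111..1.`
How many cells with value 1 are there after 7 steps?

step 1: 111..111..
step 2: ..111..111
step 3: 11..111...
step 4: .111..1111
step 5: ...111....
step 6: 111..11111
step 7: ..111.....
count of 1: 3

3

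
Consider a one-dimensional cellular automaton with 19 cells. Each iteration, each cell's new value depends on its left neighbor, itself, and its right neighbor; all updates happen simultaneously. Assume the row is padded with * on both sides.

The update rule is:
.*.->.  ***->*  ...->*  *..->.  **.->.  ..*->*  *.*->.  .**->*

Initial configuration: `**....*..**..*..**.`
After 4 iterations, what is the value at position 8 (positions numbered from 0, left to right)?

*..***..**..*..**..
..***..**..*..**..*
.***..**..*..**..**
.**..**..*..**..***
position 8 holds .

.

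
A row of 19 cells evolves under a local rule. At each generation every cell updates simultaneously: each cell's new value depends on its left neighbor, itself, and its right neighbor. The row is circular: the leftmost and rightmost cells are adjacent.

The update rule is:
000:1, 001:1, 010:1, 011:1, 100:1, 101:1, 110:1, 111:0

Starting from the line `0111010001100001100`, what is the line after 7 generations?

generation 1: 1101111111111111111
generation 2: 0111000000000000000
generation 3: 1101111111111111111  (repeats generation 1; period 2)
generation 7: 1101111111111111111

1101111111111111111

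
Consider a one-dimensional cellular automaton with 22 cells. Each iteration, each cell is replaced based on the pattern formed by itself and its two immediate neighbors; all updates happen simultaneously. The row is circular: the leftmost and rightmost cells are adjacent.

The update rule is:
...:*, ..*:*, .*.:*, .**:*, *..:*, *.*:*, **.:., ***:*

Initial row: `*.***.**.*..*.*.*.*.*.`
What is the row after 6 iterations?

iteration 1: ****.**.**************
iteration 2: ***.**.***************
iteration 3: **.**.****************
iteration 4: *.**.*****************
iteration 5: .**.******************
iteration 6: **.******************.

**.******************.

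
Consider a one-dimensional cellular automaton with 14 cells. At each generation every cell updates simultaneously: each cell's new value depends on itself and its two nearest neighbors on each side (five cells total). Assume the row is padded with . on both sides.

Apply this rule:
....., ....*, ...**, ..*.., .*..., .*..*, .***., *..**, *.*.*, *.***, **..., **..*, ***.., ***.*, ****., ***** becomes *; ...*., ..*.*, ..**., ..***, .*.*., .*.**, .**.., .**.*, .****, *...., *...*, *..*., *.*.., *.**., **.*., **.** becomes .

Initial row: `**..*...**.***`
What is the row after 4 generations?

..*.**.*...***
*.......*.*.**
**.****...*...
...*.***..**.*

...*.***..**.*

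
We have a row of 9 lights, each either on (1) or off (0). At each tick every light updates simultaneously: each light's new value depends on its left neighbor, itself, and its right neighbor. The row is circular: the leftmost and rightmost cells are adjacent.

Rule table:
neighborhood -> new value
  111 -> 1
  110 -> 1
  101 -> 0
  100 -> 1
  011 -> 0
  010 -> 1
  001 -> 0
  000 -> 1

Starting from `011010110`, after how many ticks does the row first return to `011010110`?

001010011
101011001
101001100
101100110
100110010
110011010
011001010
001101011
100101001
110101100
010100110
010110011
010011001
011001101
001100101
100110101
110010100
011010110

18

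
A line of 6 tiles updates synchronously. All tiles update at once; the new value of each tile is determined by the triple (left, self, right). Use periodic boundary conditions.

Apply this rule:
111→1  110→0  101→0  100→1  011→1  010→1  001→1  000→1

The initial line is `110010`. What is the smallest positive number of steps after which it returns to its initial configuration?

101110
101100
101011
001011
111010
110010

6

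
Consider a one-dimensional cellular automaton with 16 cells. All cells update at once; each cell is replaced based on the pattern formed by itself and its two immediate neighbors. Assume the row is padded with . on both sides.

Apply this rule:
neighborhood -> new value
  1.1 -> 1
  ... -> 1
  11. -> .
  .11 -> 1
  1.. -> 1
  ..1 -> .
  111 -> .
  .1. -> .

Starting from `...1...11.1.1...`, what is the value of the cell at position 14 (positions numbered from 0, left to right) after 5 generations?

.

generation 1: 11..11.1.1.1.111
generation 2: 1.1.1.1.1.1.11..
generation 3: .1.1.1.1.1.11.11
generation 4: ..1.1.1.1.11.11.
generation 5: 1..1.1.1.11.11.1
position 14 holds .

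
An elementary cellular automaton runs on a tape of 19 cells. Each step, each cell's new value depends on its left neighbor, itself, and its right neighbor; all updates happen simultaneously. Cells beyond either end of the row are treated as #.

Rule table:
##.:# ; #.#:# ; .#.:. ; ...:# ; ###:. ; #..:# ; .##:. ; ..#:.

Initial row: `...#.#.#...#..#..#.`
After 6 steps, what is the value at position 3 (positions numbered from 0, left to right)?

#

##..#.#.##..#..#..#
.##..#.#.##..#..#..
#.##..#.#.##..#..#.
##.##..#.#.##..#..#
.##.##..#.#.##..#..
#.##.##..#.#.##..#.
position 3 holds #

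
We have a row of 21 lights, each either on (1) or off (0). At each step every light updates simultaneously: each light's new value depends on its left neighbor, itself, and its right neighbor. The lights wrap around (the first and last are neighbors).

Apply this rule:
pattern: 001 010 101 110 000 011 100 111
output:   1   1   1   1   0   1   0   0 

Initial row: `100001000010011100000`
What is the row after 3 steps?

101101011000000100110

100011000110110100001
100111001111111100011
101101011000000100110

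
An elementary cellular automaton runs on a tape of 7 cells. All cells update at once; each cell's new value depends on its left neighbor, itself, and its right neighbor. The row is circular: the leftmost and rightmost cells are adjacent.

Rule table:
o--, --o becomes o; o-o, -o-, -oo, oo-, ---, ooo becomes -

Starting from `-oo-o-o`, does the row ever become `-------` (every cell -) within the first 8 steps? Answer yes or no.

-------
all cells are - at step 1

yes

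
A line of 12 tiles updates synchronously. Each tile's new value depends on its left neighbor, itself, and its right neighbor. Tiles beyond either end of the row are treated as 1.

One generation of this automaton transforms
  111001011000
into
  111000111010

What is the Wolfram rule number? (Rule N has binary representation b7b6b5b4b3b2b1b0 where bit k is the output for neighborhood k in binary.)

position 0: 111 → 1  (bit 7 = 1)
position 2: 110 → 1  (bit 6 = 1)
position 6: 101 → 1  (bit 5 = 1)
position 3: 100 → 0  (bit 4 = 0)
position 7: 011 → 1  (bit 3 = 1)
position 5: 010 → 0  (bit 2 = 0)
position 4: 001 → 0  (bit 1 = 0)
position 10: 000 → 1  (bit 0 = 1)
bits b7..b0 = 11101001 = 233

233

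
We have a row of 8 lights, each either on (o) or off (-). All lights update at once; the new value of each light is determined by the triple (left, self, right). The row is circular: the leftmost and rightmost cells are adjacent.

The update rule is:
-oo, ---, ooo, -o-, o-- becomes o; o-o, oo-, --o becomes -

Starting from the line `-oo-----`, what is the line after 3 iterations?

-o-ooo-o

-o-ooooo
-o-oooo-
-o-ooo-o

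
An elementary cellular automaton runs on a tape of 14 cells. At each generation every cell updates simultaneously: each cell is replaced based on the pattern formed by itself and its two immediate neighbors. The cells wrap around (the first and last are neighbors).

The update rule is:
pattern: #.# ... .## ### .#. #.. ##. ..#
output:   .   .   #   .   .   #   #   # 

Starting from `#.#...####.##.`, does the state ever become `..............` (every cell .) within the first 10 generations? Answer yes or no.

no

...#.##..#.##.
..#..####..###
##.###..####.#
.#.#.####..#.#
.....#..###...
....#.###.##..
...#..#.#.###.
..#.##....#.##
##..###..#..##
.####.###.###.
generation 10 is .####.###.###., still not uniform .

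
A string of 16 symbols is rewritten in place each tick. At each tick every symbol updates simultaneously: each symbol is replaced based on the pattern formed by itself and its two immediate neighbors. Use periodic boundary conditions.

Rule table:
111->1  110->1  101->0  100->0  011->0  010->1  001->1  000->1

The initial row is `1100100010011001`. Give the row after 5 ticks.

1101101110101010
0100100110101010
1101101010101010
0100101010101010
1101101010101010

1101101010101010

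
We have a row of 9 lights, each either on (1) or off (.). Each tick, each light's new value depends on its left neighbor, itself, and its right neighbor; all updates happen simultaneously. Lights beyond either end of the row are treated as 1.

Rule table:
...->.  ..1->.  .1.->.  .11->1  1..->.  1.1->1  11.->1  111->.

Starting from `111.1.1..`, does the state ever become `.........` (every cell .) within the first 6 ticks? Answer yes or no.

..11.1...
..111....
..1.1....
...1.....
.........
all cells are . at tick 5

yes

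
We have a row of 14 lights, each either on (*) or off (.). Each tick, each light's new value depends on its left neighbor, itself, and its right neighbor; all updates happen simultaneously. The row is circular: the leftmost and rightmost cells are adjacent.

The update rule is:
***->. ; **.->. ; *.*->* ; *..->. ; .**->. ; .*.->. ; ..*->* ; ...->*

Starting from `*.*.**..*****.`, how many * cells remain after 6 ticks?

.*.*...*.....*
*.*..**..****.
.*..*...*....*
*..*..**..***.
..*..*...*...*
.*..*..**..**.
count of *: 6

6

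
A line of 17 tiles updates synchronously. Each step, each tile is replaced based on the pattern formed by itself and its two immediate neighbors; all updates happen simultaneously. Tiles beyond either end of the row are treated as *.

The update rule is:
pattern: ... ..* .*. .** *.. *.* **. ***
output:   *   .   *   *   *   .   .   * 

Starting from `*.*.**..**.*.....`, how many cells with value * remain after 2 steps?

10

..*.*.*.*..*****.
*.*.*.*.**.****..
count of *: 10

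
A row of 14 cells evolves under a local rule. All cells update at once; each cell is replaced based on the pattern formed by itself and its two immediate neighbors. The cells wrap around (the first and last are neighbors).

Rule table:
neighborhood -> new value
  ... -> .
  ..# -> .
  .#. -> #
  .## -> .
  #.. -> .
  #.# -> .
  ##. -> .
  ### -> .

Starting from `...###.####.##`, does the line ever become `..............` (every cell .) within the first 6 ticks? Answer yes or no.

yes

..............
all cells are . at tick 1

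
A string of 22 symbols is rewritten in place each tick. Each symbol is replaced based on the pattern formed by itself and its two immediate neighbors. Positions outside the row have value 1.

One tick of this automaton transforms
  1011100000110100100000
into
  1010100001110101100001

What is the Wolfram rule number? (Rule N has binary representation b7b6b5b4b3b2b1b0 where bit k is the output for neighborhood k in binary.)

position 3: 111 → 0  (bit 7 = 0)
position 0: 110 → 1  (bit 6 = 1)
position 1: 101 → 0  (bit 5 = 0)
position 5: 100 → 0  (bit 4 = 0)
position 2: 011 → 1  (bit 3 = 1)
position 13: 010 → 1  (bit 2 = 1)
position 9: 001 → 1  (bit 1 = 1)
position 6: 000 → 0  (bit 0 = 0)
bits b7..b0 = 01001110 = 78

78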